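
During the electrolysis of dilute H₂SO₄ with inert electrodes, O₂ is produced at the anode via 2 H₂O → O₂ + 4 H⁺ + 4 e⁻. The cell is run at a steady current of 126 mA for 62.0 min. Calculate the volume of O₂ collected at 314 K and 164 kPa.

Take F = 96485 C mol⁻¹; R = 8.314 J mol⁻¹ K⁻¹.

0.0193 L

Q = I·t = 0.1260 A × 3720.0 s = 468.7 C.
n(e⁻) = Q/F = 468.7 / 96485 = 0.004858 mol.
4 electrons are transferred per O₂ molecule, so n(O₂) = 0.004858 / 4 = 0.001214 mol.
V = nRT/P = (0.001214 × 8.314 × 314) / (164 × 10³ Pa) = 1.93 × 10⁻⁵ m³ = 0.0193 L.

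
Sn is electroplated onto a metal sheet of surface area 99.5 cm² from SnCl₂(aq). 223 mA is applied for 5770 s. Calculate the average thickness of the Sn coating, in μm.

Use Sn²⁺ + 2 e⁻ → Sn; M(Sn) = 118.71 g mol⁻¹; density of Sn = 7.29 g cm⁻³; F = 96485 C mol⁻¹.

10.9 μm

Q = I·t = 0.2230 × 5770.0 = 1287 C; n(e⁻) = 0.01334 mol.
n(Sn) = n(e⁻)/2 = 0.006668 mol, so m = 0.006668 × 118.71 = 0.7915 g.
Volume = m/ρ = 0.7915 / 7.29 = 0.1086 cm³.
Thickness = V/A = 0.1086 / 99.5 = 0.00109 cm = 10.9 μm.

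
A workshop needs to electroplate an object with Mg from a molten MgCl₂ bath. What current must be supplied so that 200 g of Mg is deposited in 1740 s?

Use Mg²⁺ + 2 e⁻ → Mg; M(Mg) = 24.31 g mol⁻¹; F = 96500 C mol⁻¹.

913 A

n(Mg) = 200 / 24.31 = 8.227 mol.
n(e⁻) = 2 × 8.227 = 16.45 mol.
Q = n(e⁻)·F = 16.45 × 96500 = 1588000 C.
I = Q/t = 1588000 / 1740.0 s = 913 A.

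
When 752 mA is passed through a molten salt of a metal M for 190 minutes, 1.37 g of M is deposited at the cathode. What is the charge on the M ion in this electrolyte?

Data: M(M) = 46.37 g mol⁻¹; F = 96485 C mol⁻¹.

+3

Q = I·t = 0.7520 A × 11400 s = 8573 C, so n(e⁻) = 8573/96485 = 0.08885 mol.
n(M) deposited = 1.37 / 46.37 = 0.02954 mol.
Electrons per atom = n(e⁻)/n(M) = 0.08885 / 0.02954 = 3.01 ≈ 3, so the ion is M³⁺.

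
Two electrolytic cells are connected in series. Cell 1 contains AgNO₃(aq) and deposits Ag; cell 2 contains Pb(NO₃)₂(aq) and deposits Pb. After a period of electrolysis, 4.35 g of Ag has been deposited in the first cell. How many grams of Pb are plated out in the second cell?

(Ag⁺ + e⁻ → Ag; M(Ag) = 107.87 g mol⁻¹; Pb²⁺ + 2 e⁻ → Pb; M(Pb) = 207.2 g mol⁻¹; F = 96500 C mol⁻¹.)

4.18 g

n(Ag) = 4.35 / 107.87 = 0.04033 mol.
Since Ag⁺ + e⁻ → Ag, n(e⁻) passed = 1 × 0.04033 = 0.04033 mol.
Cells in series carry the same charge, so the same 0.04033 mol of electrons passes through cell 2.
Pb²⁺ + 2 e⁻ → Pb, so n(Pb) = 0.04033 / 2 = 0.02016 mol.
m(Pb) = 0.02016 × 207.2 = 4.18 g.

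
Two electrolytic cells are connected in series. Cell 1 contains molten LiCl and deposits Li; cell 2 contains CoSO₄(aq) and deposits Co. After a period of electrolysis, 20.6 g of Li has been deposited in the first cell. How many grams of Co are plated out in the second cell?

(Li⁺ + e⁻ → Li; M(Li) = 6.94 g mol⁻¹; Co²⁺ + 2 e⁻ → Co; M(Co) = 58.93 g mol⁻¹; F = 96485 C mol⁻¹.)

n(Li) = 20.6 / 6.94 = 2.968 mol.
Since Li⁺ + e⁻ → Li, n(e⁻) passed = 1 × 2.968 = 2.968 mol.
Cells in series carry the same charge, so the same 2.968 mol of electrons passes through cell 2.
Co²⁺ + 2 e⁻ → Co, so n(Co) = 2.968 / 2 = 1.484 mol.
m(Co) = 1.484 × 58.93 = 87.5 g.

87.5 g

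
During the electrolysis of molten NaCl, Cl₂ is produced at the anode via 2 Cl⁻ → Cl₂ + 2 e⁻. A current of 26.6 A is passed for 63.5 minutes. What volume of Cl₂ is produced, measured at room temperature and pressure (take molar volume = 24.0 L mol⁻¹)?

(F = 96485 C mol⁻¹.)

12.6 L

Q = I·t = 26.60 A × 3810.0 s = 101300 C.
n(e⁻) = Q/F = 101300 / 96485 = 1.050 mol.
2 electrons are transferred per Cl₂ molecule, so n(Cl₂) = 1.050 / 2 = 0.5252 mol.
V = n × V_m = 0.5252 × 24.0 = 12.6 L.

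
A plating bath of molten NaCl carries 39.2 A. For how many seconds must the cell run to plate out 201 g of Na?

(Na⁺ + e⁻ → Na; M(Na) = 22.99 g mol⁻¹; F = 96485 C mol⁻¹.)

21500 s

n(Na) = m/M = 201 / 22.99 = 8.743 mol.
Each Na atom requires 1 electron, so n(e⁻) = 1 × 8.743 = 8.743 mol.
Q = n(e⁻)·F = 8.743 × 96485 = 843600 C.
t = Q/I = 843600 / 39.20 A = 21520 s.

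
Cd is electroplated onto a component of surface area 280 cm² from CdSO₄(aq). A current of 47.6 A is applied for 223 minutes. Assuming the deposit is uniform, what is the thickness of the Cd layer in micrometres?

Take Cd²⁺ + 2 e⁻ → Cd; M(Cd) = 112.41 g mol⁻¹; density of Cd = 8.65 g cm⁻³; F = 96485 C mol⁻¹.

1530 μm

Q = I·t = 47.60 × 13380 = 636900 C; n(e⁻) = 6.601 mol.
n(Cd) = n(e⁻)/2 = 3.300 mol, so m = 3.300 × 112.41 = 371.0 g.
Volume = m/ρ = 371.0 / 8.65 = 42.89 cm³.
Thickness = V/A = 42.89 / 280 = 0.153 cm = 1530 μm.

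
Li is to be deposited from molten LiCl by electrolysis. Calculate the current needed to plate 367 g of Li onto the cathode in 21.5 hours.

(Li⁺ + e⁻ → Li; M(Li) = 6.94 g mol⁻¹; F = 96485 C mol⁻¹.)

65.9 A

n(Li) = 367 / 6.94 = 52.88 mol.
n(e⁻) = 1 × 52.88 = 52.88 mol.
Q = n(e⁻)·F = 52.88 × 96485 = 5102000 C.
I = Q/t = 5102000 / 77400 s = 65.9 A.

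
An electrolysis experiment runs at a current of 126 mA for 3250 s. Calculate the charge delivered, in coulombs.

410 C

Q = I·t = 0.1260 A × 3250.0 s = 410 C.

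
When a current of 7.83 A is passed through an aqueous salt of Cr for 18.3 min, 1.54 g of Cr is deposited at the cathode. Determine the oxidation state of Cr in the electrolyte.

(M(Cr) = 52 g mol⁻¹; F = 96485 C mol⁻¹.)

+3

Q = I·t = 7.830 A × 1098.0 s = 8597 C, so n(e⁻) = 8597/96485 = 0.08911 mol.
n(Cr) deposited = 1.54 / 52 = 0.02962 mol.
Electrons per atom = n(e⁻)/n(Cr) = 0.08911 / 0.02962 = 3.01 ≈ 3, so the ion is Cr³⁺.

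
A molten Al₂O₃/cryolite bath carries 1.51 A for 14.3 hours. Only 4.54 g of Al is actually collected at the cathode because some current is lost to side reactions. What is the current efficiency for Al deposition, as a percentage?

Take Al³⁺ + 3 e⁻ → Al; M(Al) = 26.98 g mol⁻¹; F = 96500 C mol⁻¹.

62.7 %

Q = I·t = 1.510 × 51480 = 77730 C; n(e⁻) = 77730/96500 = 0.8055 mol.
Theoretical n(Al) = n(e⁻)/3 = 0.2685 mol, i.e. m_theo = 0.2685 × 26.98 = 7.245 g.
Efficiency = m_actual / m_theo = 4.54 / 7.245 = 62.7 %.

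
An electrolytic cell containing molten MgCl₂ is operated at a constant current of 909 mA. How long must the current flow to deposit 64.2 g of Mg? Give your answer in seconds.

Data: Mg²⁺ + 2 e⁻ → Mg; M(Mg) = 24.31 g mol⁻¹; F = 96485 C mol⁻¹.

5.61 × 10⁵ s

n(Mg) = m/M = 64.2 / 24.31 = 2.641 mol.
Each Mg atom requires 2 electrons, so n(e⁻) = 2 × 2.641 = 5.282 mol.
Q = n(e⁻)·F = 5.282 × 96485 = 509600 C.
t = Q/I = 509600 / 0.9090 A = 560600 s.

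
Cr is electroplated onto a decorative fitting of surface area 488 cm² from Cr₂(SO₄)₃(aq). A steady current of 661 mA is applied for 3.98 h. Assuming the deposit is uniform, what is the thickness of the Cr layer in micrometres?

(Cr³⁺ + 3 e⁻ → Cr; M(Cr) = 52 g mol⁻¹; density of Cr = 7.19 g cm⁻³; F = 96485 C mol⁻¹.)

Q = I·t = 0.6610 × 14328 = 9471 C; n(e⁻) = 0.09816 mol.
n(Cr) = n(e⁻)/3 = 0.03272 mol, so m = 0.03272 × 52 = 1.701 g.
Volume = m/ρ = 1.701 / 7.19 = 0.2366 cm³.
Thickness = V/A = 0.2366 / 488 = 4.85 × 10⁻⁴ cm = 4.85 μm.

4.85 μm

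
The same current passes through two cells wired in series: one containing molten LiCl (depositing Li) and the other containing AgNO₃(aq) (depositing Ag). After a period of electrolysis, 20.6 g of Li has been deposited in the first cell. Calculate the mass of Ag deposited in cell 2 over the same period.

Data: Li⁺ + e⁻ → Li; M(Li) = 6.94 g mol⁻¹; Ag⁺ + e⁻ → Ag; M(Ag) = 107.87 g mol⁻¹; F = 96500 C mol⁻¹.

n(Li) = 20.6 / 6.94 = 2.968 mol.
Since Li⁺ + e⁻ → Li, n(e⁻) passed = 1 × 2.968 = 2.968 mol.
Cells in series carry the same charge, so the same 2.968 mol of electrons passes through cell 2.
Ag⁺ + e⁻ → Ag, so n(Ag) = 2.968 / 1 = 2.968 mol.
m(Ag) = 2.968 × 107.87 = 320 g.

320 g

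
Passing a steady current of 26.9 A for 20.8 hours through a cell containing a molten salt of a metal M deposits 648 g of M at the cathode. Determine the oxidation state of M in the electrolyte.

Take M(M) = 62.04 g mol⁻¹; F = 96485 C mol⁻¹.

Q = I·t = 26.90 A × 74880 s = 2014000 C, so n(e⁻) = 2014000/96485 = 20.88 mol.
n(M) deposited = 648 / 62.04 = 10.44 mol.
Electrons per atom = n(e⁻)/n(M) = 20.88 / 10.44 = 2.00 ≈ 2, so the ion is M²⁺.

+2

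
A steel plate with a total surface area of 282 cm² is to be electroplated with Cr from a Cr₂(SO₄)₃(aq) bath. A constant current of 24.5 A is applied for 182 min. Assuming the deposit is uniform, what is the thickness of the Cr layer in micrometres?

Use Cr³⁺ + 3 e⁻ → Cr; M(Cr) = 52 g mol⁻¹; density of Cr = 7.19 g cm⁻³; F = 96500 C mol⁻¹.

237 μm

Q = I·t = 24.50 × 10920 = 267500 C; n(e⁻) = 2.772 mol.
n(Cr) = n(e⁻)/3 = 0.9241 mol, so m = 0.9241 × 52 = 48.06 g.
Volume = m/ρ = 48.06 / 7.19 = 6.684 cm³.
Thickness = V/A = 6.684 / 282 = 0.0237 cm = 237 μm.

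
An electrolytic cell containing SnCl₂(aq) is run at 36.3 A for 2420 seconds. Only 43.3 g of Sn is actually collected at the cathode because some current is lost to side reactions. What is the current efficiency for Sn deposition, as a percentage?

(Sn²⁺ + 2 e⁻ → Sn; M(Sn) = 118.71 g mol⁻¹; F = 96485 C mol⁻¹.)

Q = I·t = 36.30 × 2420.0 = 87850 C; n(e⁻) = 87850/96485 = 0.9105 mol.
Theoretical n(Sn) = n(e⁻)/2 = 0.4552 mol, i.e. m_theo = 0.4552 × 118.71 = 54.04 g.
Efficiency = m_actual / m_theo = 43.3 / 54.04 = 80.1 %.

80.1 %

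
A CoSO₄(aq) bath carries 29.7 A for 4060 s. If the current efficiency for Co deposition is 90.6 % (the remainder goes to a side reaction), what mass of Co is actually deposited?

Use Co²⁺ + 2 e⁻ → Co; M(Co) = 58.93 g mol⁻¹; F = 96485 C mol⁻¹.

Q = I·t = 29.70 × 4060.0 = 120600 C.
n(e⁻) = 120600/96485 = 1.250 mol; theoretically n(Co) = 1.250/2 = 0.6249 mol, m_theo = 36.82 g.
At 90.6 % efficiency, m_actual = 0.906 × 36.82 = 33.4 g.

33.4 g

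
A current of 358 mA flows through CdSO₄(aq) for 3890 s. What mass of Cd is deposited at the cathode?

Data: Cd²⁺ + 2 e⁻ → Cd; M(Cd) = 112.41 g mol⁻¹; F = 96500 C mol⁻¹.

Q = I·t = 0.3580 A × 3890.0 s = 1393 C.
n(e⁻) = Q/F = 1393 / 96500 = 0.01443 mol.
Cd²⁺ + 2 e⁻ → Cd, so n(Cd) = n(e⁻)/2 = 0.007216 mol.
m = n·M = 0.007216 × 112.41 = 0.811 g.

0.811 g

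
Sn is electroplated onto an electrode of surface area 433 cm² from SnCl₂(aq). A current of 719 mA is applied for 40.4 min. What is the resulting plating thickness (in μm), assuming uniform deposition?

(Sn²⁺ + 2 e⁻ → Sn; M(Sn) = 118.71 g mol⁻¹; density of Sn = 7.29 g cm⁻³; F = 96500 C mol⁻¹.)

3.40 μm

Q = I·t = 0.7190 × 2424.0 = 1743 C; n(e⁻) = 0.01806 mol.
n(Sn) = n(e⁻)/2 = 0.009030 mol, so m = 0.009030 × 118.71 = 1.072 g.
Volume = m/ρ = 1.072 / 7.29 = 0.1470 cm³.
Thickness = V/A = 0.1470 / 433 = 3.40 × 10⁻⁴ cm = 3.40 μm.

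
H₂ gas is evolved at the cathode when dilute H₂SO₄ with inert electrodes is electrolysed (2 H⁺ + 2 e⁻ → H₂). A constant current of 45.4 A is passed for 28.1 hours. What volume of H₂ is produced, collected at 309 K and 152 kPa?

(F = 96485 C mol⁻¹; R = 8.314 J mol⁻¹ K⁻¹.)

402 L

Q = I·t = 45.40 A × 101160 s = 4593000 C.
n(e⁻) = Q/F = 4593000 / 96485 = 47.60 mol.
2 electrons are transferred per H₂ molecule, so n(H₂) = 47.60 / 2 = 23.80 mol.
V = nRT/P = (23.80 × 8.314 × 309) / (152 × 10³ Pa) = 0.402 m³ = 402 L.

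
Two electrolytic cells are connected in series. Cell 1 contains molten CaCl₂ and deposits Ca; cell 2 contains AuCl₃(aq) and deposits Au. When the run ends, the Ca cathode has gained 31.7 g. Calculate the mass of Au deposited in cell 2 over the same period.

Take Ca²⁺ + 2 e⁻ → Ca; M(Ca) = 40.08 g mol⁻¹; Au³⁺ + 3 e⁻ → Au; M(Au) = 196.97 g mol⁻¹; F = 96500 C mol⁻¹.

104 g

n(Ca) = 31.7 / 40.08 = 0.7909 mol.
Since Ca²⁺ + 2 e⁻ → Ca, n(e⁻) passed = 2 × 0.7909 = 1.582 mol.
Cells in series carry the same charge, so the same 1.582 mol of electrons passes through cell 2.
Au³⁺ + 3 e⁻ → Au, so n(Au) = 1.582 / 3 = 0.5273 mol.
m(Au) = 0.5273 × 196.97 = 104 g.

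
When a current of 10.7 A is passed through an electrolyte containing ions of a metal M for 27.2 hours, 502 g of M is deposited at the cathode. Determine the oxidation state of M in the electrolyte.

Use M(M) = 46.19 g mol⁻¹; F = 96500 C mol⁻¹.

+1

Q = I·t = 10.70 A × 97920 s = 1048000 C, so n(e⁻) = 1048000/96500 = 10.86 mol.
n(M) deposited = 502 / 46.19 = 10.87 mol.
Electrons per atom = n(e⁻)/n(M) = 10.86 / 10.87 = 0.999 ≈ 1, so the ion is M⁺.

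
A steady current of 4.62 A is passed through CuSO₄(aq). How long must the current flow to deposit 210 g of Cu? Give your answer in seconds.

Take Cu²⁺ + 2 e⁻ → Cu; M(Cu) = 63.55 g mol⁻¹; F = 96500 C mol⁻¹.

n(Cu) = m/M = 210 / 63.55 = 3.304 mol.
Each Cu atom requires 2 electrons, so n(e⁻) = 2 × 3.304 = 6.609 mol.
Q = n(e⁻)·F = 6.609 × 96500 = 637800 C.
t = Q/I = 637800 / 4.620 A = 138000 s.

1.38 × 10⁵ s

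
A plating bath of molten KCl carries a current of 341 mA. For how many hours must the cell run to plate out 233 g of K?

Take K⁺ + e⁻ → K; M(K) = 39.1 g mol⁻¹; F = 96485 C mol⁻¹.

468 h

n(K) = m/M = 233 / 39.1 = 5.959 mol.
Each K atom requires 1 electron, so n(e⁻) = 1 × 5.959 = 5.959 mol.
Q = n(e⁻)·F = 5.959 × 96485 = 575000 C.
t = Q/I = 575000 / 0.3410 A = 1686000 s = 468 h.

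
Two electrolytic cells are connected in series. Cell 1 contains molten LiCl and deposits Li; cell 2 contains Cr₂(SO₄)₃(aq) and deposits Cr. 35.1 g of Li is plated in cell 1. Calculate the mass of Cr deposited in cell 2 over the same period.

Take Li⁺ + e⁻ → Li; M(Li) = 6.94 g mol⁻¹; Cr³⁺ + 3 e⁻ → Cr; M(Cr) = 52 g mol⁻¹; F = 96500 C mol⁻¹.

n(Li) = 35.1 / 6.94 = 5.058 mol.
Since Li⁺ + e⁻ → Li, n(e⁻) passed = 1 × 5.058 = 5.058 mol.
Cells in series carry the same charge, so the same 5.058 mol of electrons passes through cell 2.
Cr³⁺ + 3 e⁻ → Cr, so n(Cr) = 5.058 / 3 = 1.686 mol.
m(Cr) = 1.686 × 52 = 87.7 g.

87.7 g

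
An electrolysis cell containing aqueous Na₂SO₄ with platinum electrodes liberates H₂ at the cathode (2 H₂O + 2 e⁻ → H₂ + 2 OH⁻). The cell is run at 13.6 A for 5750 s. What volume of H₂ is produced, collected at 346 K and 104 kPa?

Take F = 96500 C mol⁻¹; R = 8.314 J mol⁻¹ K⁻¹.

Q = I·t = 13.60 A × 5750.0 s = 78200 C.
n(e⁻) = Q/F = 78200 / 96500 = 0.8104 mol.
2 electrons are transferred per H₂ molecule, so n(H₂) = 0.8104 / 2 = 0.4052 mol.
V = nRT/P = (0.4052 × 8.314 × 346) / (104 × 10³ Pa) = 0.0112 m³ = 11.2 L.

11.2 L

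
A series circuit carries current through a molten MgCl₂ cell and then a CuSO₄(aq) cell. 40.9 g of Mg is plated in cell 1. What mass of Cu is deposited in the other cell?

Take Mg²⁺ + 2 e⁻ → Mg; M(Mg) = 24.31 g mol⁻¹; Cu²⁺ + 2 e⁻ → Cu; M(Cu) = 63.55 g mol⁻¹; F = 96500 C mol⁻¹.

107 g

n(Mg) = 40.9 / 24.31 = 1.682 mol.
Since Mg²⁺ + 2 e⁻ → Mg, n(e⁻) passed = 2 × 1.682 = 3.365 mol.
Cells in series carry the same charge, so the same 3.365 mol of electrons passes through cell 2.
Cu²⁺ + 2 e⁻ → Cu, so n(Cu) = 3.365 / 2 = 1.682 mol.
m(Cu) = 1.682 × 63.55 = 107 g.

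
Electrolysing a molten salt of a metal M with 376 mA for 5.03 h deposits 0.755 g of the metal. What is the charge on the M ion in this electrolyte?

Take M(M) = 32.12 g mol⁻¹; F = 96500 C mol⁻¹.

+3

Q = I·t = 0.3760 A × 18108 s = 6809 C, so n(e⁻) = 6809/96500 = 0.07056 mol.
n(M) deposited = 0.755 / 32.12 = 0.02351 mol.
Electrons per atom = n(e⁻)/n(M) = 0.07056 / 0.02351 = 3.00 ≈ 3, so the ion is M³⁺.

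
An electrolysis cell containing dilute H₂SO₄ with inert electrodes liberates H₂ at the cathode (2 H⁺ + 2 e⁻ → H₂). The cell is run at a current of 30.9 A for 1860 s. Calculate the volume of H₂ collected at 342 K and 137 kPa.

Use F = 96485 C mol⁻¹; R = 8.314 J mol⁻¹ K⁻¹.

6.18 L

Q = I·t = 30.90 A × 1860.0 s = 57470 C.
n(e⁻) = Q/F = 57470 / 96485 = 0.5957 mol.
2 electrons are transferred per H₂ molecule, so n(H₂) = 0.5957 / 2 = 0.2978 mol.
V = nRT/P = (0.2978 × 8.314 × 342) / (137 × 10³ Pa) = 0.00618 m³ = 6.18 L.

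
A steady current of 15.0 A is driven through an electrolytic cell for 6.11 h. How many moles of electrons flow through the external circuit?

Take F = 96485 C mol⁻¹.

Q = I·t = 15.00 A × 21996 s = 329900 C.
n(e⁻) = Q/F = 329900 / 96485 = 3.42 mol.

3.42 mol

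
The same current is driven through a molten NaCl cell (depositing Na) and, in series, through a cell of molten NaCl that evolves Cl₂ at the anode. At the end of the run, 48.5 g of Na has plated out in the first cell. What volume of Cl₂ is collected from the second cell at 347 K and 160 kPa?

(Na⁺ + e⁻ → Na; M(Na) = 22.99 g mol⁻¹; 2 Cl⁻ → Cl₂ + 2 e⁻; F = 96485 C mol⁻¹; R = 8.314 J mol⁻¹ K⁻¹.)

19.0 L

n(Na) = 48.5 / 22.99 = 2.110 mol, so n(e⁻) = 1 × 2.110 = 2.110 mol.
The cells are in series, so the same 2.110 mol of electrons passes through the second cell.
2 Cl⁻ → Cl₂ + 2 e⁻ — 2 mol e⁻ per mol Cl₂, so n(Cl₂) = 2.110/2 = 1.055 mol.
V = nRT/P = (1.055 × 8.314 × 347) / (160 × 10³) = 0.0190 m³ = 19.0 L.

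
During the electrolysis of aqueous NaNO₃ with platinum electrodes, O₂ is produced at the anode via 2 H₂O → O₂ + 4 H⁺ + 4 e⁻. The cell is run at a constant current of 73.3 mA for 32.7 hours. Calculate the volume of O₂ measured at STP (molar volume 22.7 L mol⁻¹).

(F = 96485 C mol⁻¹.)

Q = I·t = 0.07330 A × 117720 s = 8629 C.
n(e⁻) = Q/F = 8629 / 96485 = 0.08943 mol.
4 electrons are transferred per O₂ molecule, so n(O₂) = 0.08943 / 4 = 0.02236 mol.
V = n × V_m = 0.02236 × 22.7 = 0.508 L.

0.508 L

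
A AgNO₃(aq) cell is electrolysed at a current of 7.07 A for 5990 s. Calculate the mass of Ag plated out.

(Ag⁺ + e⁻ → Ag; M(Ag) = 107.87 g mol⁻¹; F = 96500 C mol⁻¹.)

Q = I·t = 7.070 A × 5990.0 s = 42350 C.
n(e⁻) = Q/F = 42350 / 96500 = 0.4389 mol.
Ag⁺ + e⁻ → Ag, so n(Ag) = n(e⁻)/1 = 0.4389 mol.
m = n·M = 0.4389 × 107.87 = 47.3 g.

47.3 g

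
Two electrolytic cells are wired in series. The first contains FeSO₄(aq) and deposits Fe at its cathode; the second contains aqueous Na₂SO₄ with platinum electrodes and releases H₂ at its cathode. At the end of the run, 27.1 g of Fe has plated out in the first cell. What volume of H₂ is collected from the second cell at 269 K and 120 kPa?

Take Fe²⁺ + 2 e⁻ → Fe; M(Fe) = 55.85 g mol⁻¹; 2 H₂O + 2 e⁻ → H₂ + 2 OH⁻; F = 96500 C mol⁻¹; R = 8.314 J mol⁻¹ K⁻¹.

n(Fe) = 27.1 / 55.85 = 0.4852 mol, so n(e⁻) = 2 × 0.4852 = 0.9705 mol.
The cells are in series, so the same 0.9705 mol of electrons passes through the second cell.
2 H₂O + 2 e⁻ → H₂ + 2 OH⁻ — 2 mol e⁻ per mol H₂, so n(H₂) = 0.9705/2 = 0.4852 mol.
V = nRT/P = (0.4852 × 8.314 × 269) / (120 × 10³) = 0.00904 m³ = 9.04 L.

9.04 L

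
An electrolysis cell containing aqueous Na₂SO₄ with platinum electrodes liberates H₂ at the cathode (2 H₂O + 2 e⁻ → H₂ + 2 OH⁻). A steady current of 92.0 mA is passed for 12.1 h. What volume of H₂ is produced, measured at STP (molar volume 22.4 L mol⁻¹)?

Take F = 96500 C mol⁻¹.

Q = I·t = 0.09200 A × 43560 s = 4008 C.
n(e⁻) = Q/F = 4008 / 96500 = 0.04153 mol.
2 electrons are transferred per H₂ molecule, so n(H₂) = 0.04153 / 2 = 0.02076 mol.
V = n × V_m = 0.02076 × 22.4 = 0.465 L.

0.465 L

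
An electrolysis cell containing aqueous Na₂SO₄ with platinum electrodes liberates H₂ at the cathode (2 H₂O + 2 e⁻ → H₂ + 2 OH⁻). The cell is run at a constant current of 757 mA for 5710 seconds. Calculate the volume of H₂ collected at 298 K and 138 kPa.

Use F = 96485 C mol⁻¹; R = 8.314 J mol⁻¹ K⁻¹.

Q = I·t = 0.7570 A × 5710.0 s = 4322 C.
n(e⁻) = Q/F = 4322 / 96485 = 0.04480 mol.
2 electrons are transferred per H₂ molecule, so n(H₂) = 0.04480 / 2 = 0.02240 mol.
V = nRT/P = (0.02240 × 8.314 × 298) / (138 × 10³ Pa) = 4.02 × 10⁻⁴ m³ = 0.402 L.

0.402 L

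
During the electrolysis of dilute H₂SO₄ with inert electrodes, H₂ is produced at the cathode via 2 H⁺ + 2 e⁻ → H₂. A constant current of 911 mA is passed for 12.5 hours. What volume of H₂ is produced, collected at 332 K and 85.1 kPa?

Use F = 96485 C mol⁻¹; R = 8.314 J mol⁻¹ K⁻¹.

Q = I·t = 0.9110 A × 45000 s = 41000 C.
n(e⁻) = Q/F = 41000 / 96485 = 0.4249 mol.
2 electrons are transferred per H₂ molecule, so n(H₂) = 0.4249 / 2 = 0.2124 mol.
V = nRT/P = (0.2124 × 8.314 × 332) / (85.1 × 10³ Pa) = 0.00689 m³ = 6.89 L.

6.89 L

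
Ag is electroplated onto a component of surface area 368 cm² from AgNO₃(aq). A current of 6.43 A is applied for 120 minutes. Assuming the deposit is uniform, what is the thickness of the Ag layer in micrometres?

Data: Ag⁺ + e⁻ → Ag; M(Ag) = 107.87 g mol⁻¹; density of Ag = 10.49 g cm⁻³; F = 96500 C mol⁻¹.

134 μm

Q = I·t = 6.430 × 7200.0 = 46300 C; n(e⁻) = 0.4798 mol.
n(Ag) = n(e⁻)/1 = 0.4798 mol, so m = 0.4798 × 107.87 = 51.75 g.
Volume = m/ρ = 51.75 / 10.49 = 4.933 cm³.
Thickness = V/A = 4.933 / 368 = 0.0134 cm = 134 μm.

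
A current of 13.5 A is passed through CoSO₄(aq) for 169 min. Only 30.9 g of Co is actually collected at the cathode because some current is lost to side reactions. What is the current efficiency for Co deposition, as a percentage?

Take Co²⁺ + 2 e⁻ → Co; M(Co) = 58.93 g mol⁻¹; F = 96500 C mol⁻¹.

73.9 %

Q = I·t = 13.50 × 10140 = 136900 C; n(e⁻) = 136900/96500 = 1.419 mol.
Theoretical n(Co) = n(e⁻)/2 = 0.7093 mol, i.e. m_theo = 0.7093 × 58.93 = 41.80 g.
Efficiency = m_actual / m_theo = 30.9 / 41.80 = 73.9 %.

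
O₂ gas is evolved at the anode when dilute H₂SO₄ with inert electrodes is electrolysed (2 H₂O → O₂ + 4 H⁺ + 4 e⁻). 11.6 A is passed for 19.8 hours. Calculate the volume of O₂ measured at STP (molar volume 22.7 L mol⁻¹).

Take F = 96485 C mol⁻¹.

Q = I·t = 11.60 A × 71280 s = 826800 C.
n(e⁻) = Q/F = 826800 / 96485 = 8.570 mol.
4 electrons are transferred per O₂ molecule, so n(O₂) = 8.570 / 4 = 2.142 mol.
V = n × V_m = 2.142 × 22.7 = 48.6 L.

48.6 L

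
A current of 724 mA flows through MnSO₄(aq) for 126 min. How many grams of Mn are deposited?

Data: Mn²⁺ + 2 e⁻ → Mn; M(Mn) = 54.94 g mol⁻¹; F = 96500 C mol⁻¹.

1.56 g

Q = I·t = 0.7240 A × 7560.0 s = 5473 C.
n(e⁻) = Q/F = 5473 / 96500 = 0.05672 mol.
Mn²⁺ + 2 e⁻ → Mn, so n(Mn) = n(e⁻)/2 = 0.02836 mol.
m = n·M = 0.02836 × 54.94 = 1.56 g.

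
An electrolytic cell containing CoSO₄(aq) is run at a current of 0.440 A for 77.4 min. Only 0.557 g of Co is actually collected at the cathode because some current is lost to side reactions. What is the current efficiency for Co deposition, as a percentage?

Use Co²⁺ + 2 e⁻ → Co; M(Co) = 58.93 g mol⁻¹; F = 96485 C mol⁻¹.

Q = I·t = 0.4400 × 4644.0 = 2043 C; n(e⁻) = 2043/96485 = 0.02118 mol.
Theoretical n(Co) = n(e⁻)/2 = 0.01059 mol, i.e. m_theo = 0.01059 × 58.93 = 0.6240 g.
Efficiency = m_actual / m_theo = 0.557 / 0.6240 = 89.3 %.

89.3 %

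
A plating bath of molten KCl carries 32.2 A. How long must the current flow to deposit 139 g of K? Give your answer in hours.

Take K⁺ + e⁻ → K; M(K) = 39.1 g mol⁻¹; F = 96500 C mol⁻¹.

n(K) = m/M = 139 / 39.1 = 3.555 mol.
Each K atom requires 1 electron, so n(e⁻) = 1 × 3.555 = 3.555 mol.
Q = n(e⁻)·F = 3.555 × 96500 = 343100 C.
t = Q/I = 343100 / 32.20 A = 10650 s = 2.96 h.

2.96 h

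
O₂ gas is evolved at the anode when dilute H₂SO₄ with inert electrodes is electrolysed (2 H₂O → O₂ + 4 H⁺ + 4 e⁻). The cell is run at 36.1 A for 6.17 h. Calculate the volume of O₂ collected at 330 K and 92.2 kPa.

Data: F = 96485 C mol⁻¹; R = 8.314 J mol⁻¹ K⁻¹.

61.8 L

Q = I·t = 36.10 A × 22212 s = 801900 C.
n(e⁻) = Q/F = 801900 / 96485 = 8.311 mol.
4 electrons are transferred per O₂ molecule, so n(O₂) = 8.311 / 4 = 2.078 mol.
V = nRT/P = (2.078 × 8.314 × 330) / (92.2 × 10³ Pa) = 0.0618 m³ = 61.8 L.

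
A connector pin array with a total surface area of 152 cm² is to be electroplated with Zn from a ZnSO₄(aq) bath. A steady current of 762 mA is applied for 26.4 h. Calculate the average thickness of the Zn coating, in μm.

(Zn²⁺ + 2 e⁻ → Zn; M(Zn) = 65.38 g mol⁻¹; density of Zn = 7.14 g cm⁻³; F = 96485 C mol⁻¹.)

226 μm

Q = I·t = 0.7620 × 95040 = 72420 C; n(e⁻) = 0.7506 mol.
n(Zn) = n(e⁻)/2 = 0.3753 mol, so m = 0.3753 × 65.38 = 24.54 g.
Volume = m/ρ = 24.54 / 7.14 = 3.437 cm³.
Thickness = V/A = 3.437 / 152 = 0.0226 cm = 226 μm.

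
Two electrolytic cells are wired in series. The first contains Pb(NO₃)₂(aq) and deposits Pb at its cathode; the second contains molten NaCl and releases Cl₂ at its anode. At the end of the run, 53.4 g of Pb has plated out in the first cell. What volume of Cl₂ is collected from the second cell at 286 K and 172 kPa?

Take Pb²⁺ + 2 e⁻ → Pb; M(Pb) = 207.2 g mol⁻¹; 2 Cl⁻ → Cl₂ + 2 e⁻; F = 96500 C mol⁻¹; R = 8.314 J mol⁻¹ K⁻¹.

3.56 L

n(Pb) = 53.4 / 207.2 = 0.2577 mol, so n(e⁻) = 2 × 0.2577 = 0.5154 mol.
The cells are in series, so the same 0.5154 mol of electrons passes through the second cell.
2 Cl⁻ → Cl₂ + 2 e⁻ — 2 mol e⁻ per mol Cl₂, so n(Cl₂) = 0.5154/2 = 0.2577 mol.
V = nRT/P = (0.2577 × 8.314 × 286) / (172 × 10³) = 0.00356 m³ = 3.56 L.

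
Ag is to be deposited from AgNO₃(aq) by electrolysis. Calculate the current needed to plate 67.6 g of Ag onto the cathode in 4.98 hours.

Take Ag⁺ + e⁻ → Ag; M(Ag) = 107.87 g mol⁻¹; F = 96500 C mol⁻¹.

n(Ag) = 67.6 / 107.87 = 0.6267 mol.
n(e⁻) = 1 × 0.6267 = 0.6267 mol.
Q = n(e⁻)·F = 0.6267 × 96500 = 60470 C.
I = Q/t = 60470 / 17928 s = 3.37 A.

3.37 A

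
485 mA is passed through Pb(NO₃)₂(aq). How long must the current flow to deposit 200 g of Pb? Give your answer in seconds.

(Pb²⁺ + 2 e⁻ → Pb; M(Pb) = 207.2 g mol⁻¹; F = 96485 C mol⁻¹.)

3.84 × 10⁵ s

n(Pb) = m/M = 200 / 207.2 = 0.9653 mol.
Each Pb atom requires 2 electrons, so n(e⁻) = 2 × 0.9653 = 1.931 mol.
Q = n(e⁻)·F = 1.931 × 96485 = 186300 C.
t = Q/I = 186300 / 0.4850 A = 384100 s.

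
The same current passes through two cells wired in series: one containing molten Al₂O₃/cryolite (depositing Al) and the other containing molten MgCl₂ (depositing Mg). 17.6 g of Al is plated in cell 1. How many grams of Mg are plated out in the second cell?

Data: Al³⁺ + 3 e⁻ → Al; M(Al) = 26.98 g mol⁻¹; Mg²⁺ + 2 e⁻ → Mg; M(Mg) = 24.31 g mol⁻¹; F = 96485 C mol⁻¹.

23.8 g

n(Al) = 17.6 / 26.98 = 0.6523 mol.
Since Al³⁺ + 3 e⁻ → Al, n(e⁻) passed = 3 × 0.6523 = 1.957 mol.
Cells in series carry the same charge, so the same 1.957 mol of electrons passes through cell 2.
Mg²⁺ + 2 e⁻ → Mg, so n(Mg) = 1.957 / 2 = 0.9785 mol.
m(Mg) = 0.9785 × 24.31 = 23.8 g.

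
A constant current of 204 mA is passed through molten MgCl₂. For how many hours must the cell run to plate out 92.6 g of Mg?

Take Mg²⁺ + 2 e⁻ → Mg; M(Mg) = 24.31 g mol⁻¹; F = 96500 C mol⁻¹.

1000 h

n(Mg) = m/M = 92.6 / 24.31 = 3.809 mol.
Each Mg atom requires 2 electrons, so n(e⁻) = 2 × 3.809 = 7.618 mol.
Q = n(e⁻)·F = 7.618 × 96500 = 735200 C.
t = Q/I = 735200 / 0.2040 A = 3604000 s = 1000 h.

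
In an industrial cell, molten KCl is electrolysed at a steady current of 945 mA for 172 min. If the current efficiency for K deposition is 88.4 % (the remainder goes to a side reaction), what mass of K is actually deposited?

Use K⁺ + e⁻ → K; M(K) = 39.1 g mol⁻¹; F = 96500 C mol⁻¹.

3.49 g

Q = I·t = 0.9450 × 10320 = 9752 C.
n(e⁻) = 9752/96500 = 0.1011 mol; theoretically n(K) = 0.1011/1 = 0.1011 mol, m_theo = 3.951 g.
At 88.4 % efficiency, m_actual = 0.884 × 3.951 = 3.49 g.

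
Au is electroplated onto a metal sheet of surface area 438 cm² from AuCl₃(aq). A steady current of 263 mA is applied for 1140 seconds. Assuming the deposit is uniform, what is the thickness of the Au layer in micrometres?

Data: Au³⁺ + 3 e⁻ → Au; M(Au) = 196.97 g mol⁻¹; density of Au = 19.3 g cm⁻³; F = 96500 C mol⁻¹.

Q = I·t = 0.2630 × 1140.0 = 299.8 C; n(e⁻) = 0.003107 mol.
n(Au) = n(e⁻)/3 = 0.001036 mol, so m = 0.001036 × 196.97 = 0.2040 g.
Volume = m/ρ = 0.2040 / 19.3 = 0.01057 cm³.
Thickness = V/A = 0.01057 / 438 = 2.41 × 10⁻⁵ cm = 0.241 μm.

0.241 μm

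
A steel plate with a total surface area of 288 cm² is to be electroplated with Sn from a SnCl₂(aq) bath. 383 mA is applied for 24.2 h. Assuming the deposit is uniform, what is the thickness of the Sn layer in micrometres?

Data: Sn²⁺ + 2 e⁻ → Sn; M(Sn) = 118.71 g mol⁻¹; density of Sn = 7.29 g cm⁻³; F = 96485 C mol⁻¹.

Q = I·t = 0.3830 × 87120 = 33370 C; n(e⁻) = 0.3458 mol.
n(Sn) = n(e⁻)/2 = 0.1729 mol, so m = 0.1729 × 118.71 = 20.53 g.
Volume = m/ρ = 20.53 / 7.29 = 2.816 cm³.
Thickness = V/A = 2.816 / 288 = 0.00978 cm = 97.8 μm.

97.8 μm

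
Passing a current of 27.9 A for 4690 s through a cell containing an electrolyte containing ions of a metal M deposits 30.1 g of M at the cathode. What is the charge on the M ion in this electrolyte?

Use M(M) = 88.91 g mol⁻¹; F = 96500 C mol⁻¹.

+4

Q = I·t = 27.90 A × 4690.0 s = 130900 C, so n(e⁻) = 130900/96500 = 1.356 mol.
n(M) deposited = 30.1 / 88.91 = 0.3385 mol.
Electrons per atom = n(e⁻)/n(M) = 1.356 / 0.3385 = 4.01 ≈ 4, so the ion is M⁴⁺.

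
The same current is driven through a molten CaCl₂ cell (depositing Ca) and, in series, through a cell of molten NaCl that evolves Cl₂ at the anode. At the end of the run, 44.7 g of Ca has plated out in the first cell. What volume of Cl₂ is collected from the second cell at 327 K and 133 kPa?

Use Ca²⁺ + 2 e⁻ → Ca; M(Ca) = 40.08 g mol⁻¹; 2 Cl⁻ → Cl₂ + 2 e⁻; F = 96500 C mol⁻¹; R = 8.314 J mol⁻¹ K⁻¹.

22.8 L

n(Ca) = 44.7 / 40.08 = 1.115 mol, so n(e⁻) = 2 × 1.115 = 2.231 mol.
The cells are in series, so the same 2.231 mol of electrons passes through the second cell.
2 Cl⁻ → Cl₂ + 2 e⁻ — 2 mol e⁻ per mol Cl₂, so n(Cl₂) = 2.231/2 = 1.115 mol.
V = nRT/P = (1.115 × 8.314 × 327) / (133 × 10³) = 0.0228 m³ = 22.8 L.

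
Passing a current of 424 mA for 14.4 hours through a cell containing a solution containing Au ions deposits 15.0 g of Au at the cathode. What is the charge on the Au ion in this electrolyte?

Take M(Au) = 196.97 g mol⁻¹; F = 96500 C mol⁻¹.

Q = I·t = 0.4240 A × 51840 s = 21980 C, so n(e⁻) = 21980/96500 = 0.2278 mol.
n(Au) deposited = 15.0 / 196.97 = 0.07615 mol.
Electrons per atom = n(e⁻)/n(Au) = 0.2278 / 0.07615 = 2.99 ≈ 3, so the ion is Au³⁺.

+3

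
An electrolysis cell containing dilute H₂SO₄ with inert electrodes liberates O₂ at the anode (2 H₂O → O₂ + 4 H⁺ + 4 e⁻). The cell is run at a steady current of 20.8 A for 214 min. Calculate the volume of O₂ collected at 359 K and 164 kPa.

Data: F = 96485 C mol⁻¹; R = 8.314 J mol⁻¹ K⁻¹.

Q = I·t = 20.80 A × 12840 s = 267100 C.
n(e⁻) = Q/F = 267100 / 96485 = 2.768 mol.
4 electrons are transferred per O₂ molecule, so n(O₂) = 2.768 / 4 = 0.6920 mol.
V = nRT/P = (0.6920 × 8.314 × 359) / (164 × 10³ Pa) = 0.0126 m³ = 12.6 L.

12.6 L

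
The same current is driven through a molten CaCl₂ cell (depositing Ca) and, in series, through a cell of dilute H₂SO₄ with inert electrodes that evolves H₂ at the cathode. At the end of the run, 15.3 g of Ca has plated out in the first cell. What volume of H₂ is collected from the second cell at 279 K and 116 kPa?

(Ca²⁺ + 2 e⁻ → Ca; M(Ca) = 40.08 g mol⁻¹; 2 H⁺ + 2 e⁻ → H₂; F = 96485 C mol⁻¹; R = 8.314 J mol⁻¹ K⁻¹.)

7.63 L

n(Ca) = 15.3 / 40.08 = 0.3817 mol, so n(e⁻) = 2 × 0.3817 = 0.7635 mol.
The cells are in series, so the same 0.7635 mol of electrons passes through the second cell.
2 H⁺ + 2 e⁻ → H₂ — 2 mol e⁻ per mol H₂, so n(H₂) = 0.7635/2 = 0.3817 mol.
V = nRT/P = (0.3817 × 8.314 × 279) / (116 × 10³) = 0.00763 m³ = 7.63 L.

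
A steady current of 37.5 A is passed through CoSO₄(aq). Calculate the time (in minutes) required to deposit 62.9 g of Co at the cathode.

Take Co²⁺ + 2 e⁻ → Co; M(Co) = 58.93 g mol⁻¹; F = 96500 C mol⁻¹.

n(Co) = m/M = 62.9 / 58.93 = 1.067 mol.
Each Co atom requires 2 electrons, so n(e⁻) = 2 × 1.067 = 2.135 mol.
Q = n(e⁻)·F = 2.135 × 96500 = 206000 C.
t = Q/I = 206000 / 37.50 A = 5493 s = 91.6 min.

91.6 min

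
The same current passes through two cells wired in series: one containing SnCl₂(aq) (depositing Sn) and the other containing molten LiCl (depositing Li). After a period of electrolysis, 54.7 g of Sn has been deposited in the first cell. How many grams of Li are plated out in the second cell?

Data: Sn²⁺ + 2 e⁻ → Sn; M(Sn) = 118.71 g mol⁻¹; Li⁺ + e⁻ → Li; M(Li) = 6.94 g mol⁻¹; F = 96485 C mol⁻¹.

6.40 g

n(Sn) = 54.7 / 118.71 = 0.4608 mol.
Since Sn²⁺ + 2 e⁻ → Sn, n(e⁻) passed = 2 × 0.4608 = 0.9216 mol.
Cells in series carry the same charge, so the same 0.9216 mol of electrons passes through cell 2.
Li⁺ + e⁻ → Li, so n(Li) = 0.9216 / 1 = 0.9216 mol.
m(Li) = 0.9216 × 6.94 = 6.40 g.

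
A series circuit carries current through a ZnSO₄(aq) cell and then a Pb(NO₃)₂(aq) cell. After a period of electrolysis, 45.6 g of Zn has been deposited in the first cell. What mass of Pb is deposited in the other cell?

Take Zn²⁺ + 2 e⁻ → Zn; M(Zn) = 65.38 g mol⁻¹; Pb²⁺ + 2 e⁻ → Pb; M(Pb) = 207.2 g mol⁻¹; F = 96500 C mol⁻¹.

145 g

n(Zn) = 45.6 / 65.38 = 0.6975 mol.
Since Zn²⁺ + 2 e⁻ → Zn, n(e⁻) passed = 2 × 0.6975 = 1.395 mol.
Cells in series carry the same charge, so the same 1.395 mol of electrons passes through cell 2.
Pb²⁺ + 2 e⁻ → Pb, so n(Pb) = 1.395 / 2 = 0.6975 mol.
m(Pb) = 0.6975 × 207.2 = 145 g.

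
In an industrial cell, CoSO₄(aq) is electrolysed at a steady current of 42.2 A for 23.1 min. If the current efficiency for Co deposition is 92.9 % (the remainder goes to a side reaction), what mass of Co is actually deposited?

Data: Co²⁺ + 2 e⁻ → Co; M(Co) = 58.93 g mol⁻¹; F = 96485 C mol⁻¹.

16.6 g

Q = I·t = 42.20 × 1386.0 = 58490 C.
n(e⁻) = 58490/96485 = 0.6062 mol; theoretically n(Co) = 0.6062/2 = 0.3031 mol, m_theo = 17.86 g.
At 92.9 % efficiency, m_actual = 0.929 × 17.86 = 16.6 g.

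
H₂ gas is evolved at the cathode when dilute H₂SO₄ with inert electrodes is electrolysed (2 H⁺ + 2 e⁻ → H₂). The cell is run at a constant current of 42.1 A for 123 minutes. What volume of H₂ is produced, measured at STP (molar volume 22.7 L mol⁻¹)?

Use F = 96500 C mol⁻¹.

Q = I·t = 42.10 A × 7380.0 s = 310700 C.
n(e⁻) = Q/F = 310700 / 96500 = 3.220 mol.
2 electrons are transferred per H₂ molecule, so n(H₂) = 3.220 / 2 = 1.610 mol.
V = n × V_m = 1.610 × 22.7 = 36.5 L.

36.5 L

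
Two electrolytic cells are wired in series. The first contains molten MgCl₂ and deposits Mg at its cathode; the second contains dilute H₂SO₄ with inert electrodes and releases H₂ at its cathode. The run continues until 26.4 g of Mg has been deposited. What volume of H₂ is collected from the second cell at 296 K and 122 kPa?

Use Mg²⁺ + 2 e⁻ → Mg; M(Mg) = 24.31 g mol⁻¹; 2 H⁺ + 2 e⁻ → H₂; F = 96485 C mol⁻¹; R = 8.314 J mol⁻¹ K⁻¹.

21.9 L

n(Mg) = 26.4 / 24.31 = 1.086 mol, so n(e⁻) = 2 × 1.086 = 2.172 mol.
The cells are in series, so the same 2.172 mol of electrons passes through the second cell.
2 H⁺ + 2 e⁻ → H₂ — 2 mol e⁻ per mol H₂, so n(H₂) = 2.172/2 = 1.086 mol.
V = nRT/P = (1.086 × 8.314 × 296) / (122 × 10³) = 0.0219 m³ = 21.9 L.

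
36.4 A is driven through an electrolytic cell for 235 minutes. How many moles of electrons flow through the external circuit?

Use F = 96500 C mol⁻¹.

Q = I·t = 36.40 A × 14100 s = 513200 C.
n(e⁻) = Q/F = 513200 / 96500 = 5.32 mol.

5.32 mol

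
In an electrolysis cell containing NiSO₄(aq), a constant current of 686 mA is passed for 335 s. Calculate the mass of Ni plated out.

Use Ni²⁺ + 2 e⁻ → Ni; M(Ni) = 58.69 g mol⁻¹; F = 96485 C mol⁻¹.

Q = I·t = 0.6860 A × 335.00 s = 229.8 C.
n(e⁻) = Q/F = 229.8 / 96485 = 0.002382 mol.
Ni²⁺ + 2 e⁻ → Ni, so n(Ni) = n(e⁻)/2 = 0.001191 mol.
m = n·M = 0.001191 × 58.69 = 0.0699 g.

0.0699 g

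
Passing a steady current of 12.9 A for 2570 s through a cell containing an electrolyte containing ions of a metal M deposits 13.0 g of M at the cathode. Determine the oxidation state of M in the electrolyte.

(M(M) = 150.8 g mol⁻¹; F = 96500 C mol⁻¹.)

+4

Q = I·t = 12.90 A × 2570.0 s = 33150 C, so n(e⁻) = 33150/96500 = 0.3436 mol.
n(M) deposited = 13.0 / 150.8 = 0.08621 mol.
Electrons per atom = n(e⁻)/n(M) = 0.3436 / 0.08621 = 3.99 ≈ 4, so the ion is M⁴⁺.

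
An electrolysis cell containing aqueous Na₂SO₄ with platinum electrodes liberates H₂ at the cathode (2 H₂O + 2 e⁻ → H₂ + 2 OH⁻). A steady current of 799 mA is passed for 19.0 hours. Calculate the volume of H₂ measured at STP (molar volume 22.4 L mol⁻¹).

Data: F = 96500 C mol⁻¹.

6.34 L

Q = I·t = 0.7990 A × 68400 s = 54650 C.
n(e⁻) = Q/F = 54650 / 96500 = 0.5663 mol.
2 electrons are transferred per H₂ molecule, so n(H₂) = 0.5663 / 2 = 0.2832 mol.
V = n × V_m = 0.2832 × 22.4 = 6.34 L.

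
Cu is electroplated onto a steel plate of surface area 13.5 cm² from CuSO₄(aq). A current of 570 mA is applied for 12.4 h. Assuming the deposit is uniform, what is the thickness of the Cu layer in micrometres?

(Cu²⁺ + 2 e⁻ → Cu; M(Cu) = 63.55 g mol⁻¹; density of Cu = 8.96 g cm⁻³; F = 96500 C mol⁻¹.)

Q = I·t = 0.5700 × 44640 = 25440 C; n(e⁻) = 0.2637 mol.
n(Cu) = n(e⁻)/2 = 0.1318 mol, so m = 0.1318 × 63.55 = 8.378 g.
Volume = m/ρ = 8.378 / 8.96 = 0.9351 cm³.
Thickness = V/A = 0.9351 / 13.5 = 0.0693 cm = 693 μm.

693 μm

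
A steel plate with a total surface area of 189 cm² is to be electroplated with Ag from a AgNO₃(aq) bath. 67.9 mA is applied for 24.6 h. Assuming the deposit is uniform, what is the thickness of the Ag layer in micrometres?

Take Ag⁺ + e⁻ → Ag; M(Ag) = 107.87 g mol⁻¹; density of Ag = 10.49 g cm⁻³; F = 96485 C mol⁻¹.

Q = I·t = 0.06790 × 88560 = 6013 C; n(e⁻) = 0.06232 mol.
n(Ag) = n(e⁻)/1 = 0.06232 mol, so m = 0.06232 × 107.87 = 6.723 g.
Volume = m/ρ = 6.723 / 10.49 = 0.6409 cm³.
Thickness = V/A = 0.6409 / 189 = 0.00339 cm = 33.9 μm.

33.9 μm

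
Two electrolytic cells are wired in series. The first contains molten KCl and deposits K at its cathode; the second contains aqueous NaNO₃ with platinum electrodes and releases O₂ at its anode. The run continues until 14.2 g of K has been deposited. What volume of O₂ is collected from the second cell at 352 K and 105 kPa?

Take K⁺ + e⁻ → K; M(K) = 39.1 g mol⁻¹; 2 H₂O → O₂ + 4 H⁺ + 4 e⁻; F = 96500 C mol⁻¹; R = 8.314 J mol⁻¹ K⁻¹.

2.53 L

n(K) = 14.2 / 39.1 = 0.3632 mol, so n(e⁻) = 1 × 0.3632 = 0.3632 mol.
The cells are in series, so the same 0.3632 mol of electrons passes through the second cell.
2 H₂O → O₂ + 4 H⁺ + 4 e⁻ — 4 mol e⁻ per mol O₂, so n(O₂) = 0.3632/4 = 0.09079 mol.
V = nRT/P = (0.09079 × 8.314 × 352) / (105 × 10³) = 0.00253 m³ = 2.53 L.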